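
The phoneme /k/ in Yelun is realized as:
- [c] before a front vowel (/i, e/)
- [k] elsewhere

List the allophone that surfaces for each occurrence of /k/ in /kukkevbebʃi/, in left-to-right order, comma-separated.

Occurrence 1 (position 1): no conditioning environment matches → elsewhere allophone [k].
Occurrence 2 (position 3): no conditioning environment matches → elsewhere allophone [k].
Occurrence 3 (position 4): before a front vowel → [c].

[k], [k], [c]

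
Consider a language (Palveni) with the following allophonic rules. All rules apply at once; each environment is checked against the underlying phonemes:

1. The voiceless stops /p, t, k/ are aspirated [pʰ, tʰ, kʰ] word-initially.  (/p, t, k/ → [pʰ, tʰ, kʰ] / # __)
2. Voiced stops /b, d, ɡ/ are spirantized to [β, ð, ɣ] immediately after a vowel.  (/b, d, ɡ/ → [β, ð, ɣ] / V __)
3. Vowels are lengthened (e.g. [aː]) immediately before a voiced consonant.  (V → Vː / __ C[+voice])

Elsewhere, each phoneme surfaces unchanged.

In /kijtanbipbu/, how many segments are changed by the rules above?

3

Segments that undergo a rule: /k/ → [kʰ] (rule 1); /i/ → [iː] (rule 3); /a/ → [aː] (rule 3).
All other segments surface unchanged.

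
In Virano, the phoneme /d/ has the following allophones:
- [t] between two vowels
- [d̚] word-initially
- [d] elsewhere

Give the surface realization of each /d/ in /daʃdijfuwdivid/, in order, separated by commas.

[d̚], [d], [d], [d]

Occurrence 1 (position 1): word-initially → [d̚].
Occurrence 2 (position 4): no conditioning environment matches → elsewhere allophone [d].
Occurrence 3 (position 10): no conditioning environment matches → elsewhere allophone [d].
Occurrence 4 (position 14): no conditioning environment matches → elsewhere allophone [d].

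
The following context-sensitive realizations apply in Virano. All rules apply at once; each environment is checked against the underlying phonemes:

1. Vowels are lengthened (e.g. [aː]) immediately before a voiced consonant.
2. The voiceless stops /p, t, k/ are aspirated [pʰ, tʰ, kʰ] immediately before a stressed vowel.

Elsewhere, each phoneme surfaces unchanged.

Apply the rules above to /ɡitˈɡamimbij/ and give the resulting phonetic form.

/ɡ/ — not in any rule's target class → [ɡ].
/i/ (between /ɡ/ and /t/) fails the environment for rule 1, so it stays [i].
/t/ — between /i/ and /ɡ/; rule 2 does not apply here → [t].
/ɡ/ (between /t/ and /a/): no rule targets it → [ɡ].
/a/ (between /ɡ/ and /m/): before a voiced consonant, so rule 1 applies → [aː].
/m/ (between /a/ and /i/): no rule targets it → [m].
Rule 1 applies to /i/ (between /m/ and /m/: before a voiced consonant) → [iː].
/m/ — not in any rule's target class → [m].
/b/ — not in any rule's target class → [b].
/i/ meets the environment for rule 1 (before a voiced consonant) → [iː].
/j/ (word-final) is unaffected → [j].

[ɡitˈɡaːmiːmbiːj]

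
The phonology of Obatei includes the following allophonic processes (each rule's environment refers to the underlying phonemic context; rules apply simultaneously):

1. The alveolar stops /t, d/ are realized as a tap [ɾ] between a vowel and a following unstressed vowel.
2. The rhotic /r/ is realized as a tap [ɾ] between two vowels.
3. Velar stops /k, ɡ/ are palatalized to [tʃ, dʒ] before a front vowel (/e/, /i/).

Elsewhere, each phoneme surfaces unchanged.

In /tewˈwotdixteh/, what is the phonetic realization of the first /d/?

[d]

/d/ (between /t/ and /i/): rule 1 targets it, but not between a vowel and a following unstressed vowel → unchanged [d].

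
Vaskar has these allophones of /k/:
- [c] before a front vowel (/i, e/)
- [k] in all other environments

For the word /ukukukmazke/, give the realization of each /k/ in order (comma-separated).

Occurrence 1 (position 2): no conditioning environment matches → elsewhere allophone [k].
Occurrence 2 (position 4): no conditioning environment matches → elsewhere allophone [k].
Occurrence 3 (position 6): no conditioning environment matches → elsewhere allophone [k].
Occurrence 4 (position 10): before a front vowel → [c].

[k], [k], [k], [c]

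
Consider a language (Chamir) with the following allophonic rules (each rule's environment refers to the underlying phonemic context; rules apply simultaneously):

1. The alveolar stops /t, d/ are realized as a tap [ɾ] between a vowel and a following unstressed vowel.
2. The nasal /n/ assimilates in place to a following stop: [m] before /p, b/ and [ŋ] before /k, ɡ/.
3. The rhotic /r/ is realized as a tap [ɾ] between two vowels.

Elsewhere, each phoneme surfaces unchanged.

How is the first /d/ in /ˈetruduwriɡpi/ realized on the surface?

/d/ meets the environment for rule 1 (between a vowel and a following unstressed vowel) → [ɾ].

[ɾ]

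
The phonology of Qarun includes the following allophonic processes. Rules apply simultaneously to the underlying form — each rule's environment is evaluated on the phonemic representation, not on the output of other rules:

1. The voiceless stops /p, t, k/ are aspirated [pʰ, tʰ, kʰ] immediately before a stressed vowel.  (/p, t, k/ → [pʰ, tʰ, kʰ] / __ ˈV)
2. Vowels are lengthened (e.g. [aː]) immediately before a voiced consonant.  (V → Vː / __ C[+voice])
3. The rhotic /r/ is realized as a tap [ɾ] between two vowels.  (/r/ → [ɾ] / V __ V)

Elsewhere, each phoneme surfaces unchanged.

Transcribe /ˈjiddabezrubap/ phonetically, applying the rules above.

[ˈjiːddaːbeːzruːbap]

/j/ — not in any rule's target class → [j].
Rule 2 applies to /i/ (between /j/ and /d/: before a voiced consonant) → [iː].
/d/ (between /i/ and /d/) is unaffected → [d].
/d/ (between /d/ and /a/) is unaffected → [d].
/a/ meets the environment for rule 2 (before a voiced consonant) → [aː].
/b/ — not in any rule's target class → [b].
/e/ — between /b/ and /z/, before a voiced consonant — surfaces as [eː] (rule 2).
/z/ — not in any rule's target class → [z].
/r/ — between /z/ and /u/; rule 3 does not apply here → [r].
/u/ meets the environment for rule 2 (before a voiced consonant) → [uː].
/b/ (between /u/ and /a/): no rule targets it → [b].
/a/ — between /b/ and /p/; rule 2 does not apply here → [a].
/p/ (word-final): rule 1 targets it, but not immediately before a stressed vowel → unchanged [p].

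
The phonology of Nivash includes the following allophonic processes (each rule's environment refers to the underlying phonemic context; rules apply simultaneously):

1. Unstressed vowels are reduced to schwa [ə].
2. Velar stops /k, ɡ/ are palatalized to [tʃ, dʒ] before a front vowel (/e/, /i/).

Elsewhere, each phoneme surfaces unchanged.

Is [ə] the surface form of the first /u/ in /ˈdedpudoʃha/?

Rule 1 applies to /u/ (between /p/ and /d/: in an unstressed syllable) → [ə].
The actual realization is [ə], which matches [ə].

Yes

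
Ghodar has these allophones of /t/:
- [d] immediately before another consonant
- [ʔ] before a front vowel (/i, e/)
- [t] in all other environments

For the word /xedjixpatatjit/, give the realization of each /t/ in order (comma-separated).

[t], [d], [t]

Occurrence 1 (position 9): no conditioning environment matches → elsewhere allophone [t].
Occurrence 2 (position 11): immediately before another consonant → [d].
Occurrence 3 (position 14): no conditioning environment matches → elsewhere allophone [t].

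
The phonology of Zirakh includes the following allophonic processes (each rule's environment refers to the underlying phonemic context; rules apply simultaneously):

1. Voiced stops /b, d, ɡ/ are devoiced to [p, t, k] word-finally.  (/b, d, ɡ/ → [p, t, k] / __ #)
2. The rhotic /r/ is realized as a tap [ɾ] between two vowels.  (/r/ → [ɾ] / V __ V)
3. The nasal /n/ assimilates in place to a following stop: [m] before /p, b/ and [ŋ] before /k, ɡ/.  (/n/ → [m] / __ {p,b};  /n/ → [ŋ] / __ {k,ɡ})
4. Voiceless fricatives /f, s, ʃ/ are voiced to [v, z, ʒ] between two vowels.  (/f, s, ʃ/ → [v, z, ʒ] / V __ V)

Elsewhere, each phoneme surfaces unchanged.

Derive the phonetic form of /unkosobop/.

/u/ stays [u].
/n/ (between /u/ and /k/): before a labial or velar stop, so rule 3 applies → [ŋ].
/k/ — not in any rule's target class → [k].
/o/ (between /k/ and /s/) is unaffected → [o].
Rule 4 applies to /s/ (between /o/ and /o/: between two vowels) → [z].
/o/ (between /s/ and /b/) is unaffected → [o].
/b/ — between /o/ and /o/; rule 1 does not apply here → [b].
/o/ stays [o].
/p/ stays [p].

[uŋkozobop]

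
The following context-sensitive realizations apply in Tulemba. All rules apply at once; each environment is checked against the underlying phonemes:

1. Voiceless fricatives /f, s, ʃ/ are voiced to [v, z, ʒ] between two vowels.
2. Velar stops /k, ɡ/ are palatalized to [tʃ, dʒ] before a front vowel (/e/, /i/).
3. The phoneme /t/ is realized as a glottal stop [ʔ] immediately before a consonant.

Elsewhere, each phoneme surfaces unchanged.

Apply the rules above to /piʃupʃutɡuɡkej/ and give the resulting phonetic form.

/p/ stays [p].
/i/ (between /p/ and /ʃ/) is unaffected → [i].
Rule 1 applies to /ʃ/ (between /i/ and /u/: between two vowels) → [ʒ].
/u/ (between /ʃ/ and /p/): no rule targets it → [u].
/p/ — not in any rule's target class → [p].
/ʃ/ (between /p/ and /u/): rule 1 targets it, but not between two vowels → unchanged [ʃ].
/u/ — not in any rule's target class → [u].
Rule 3 applies to /t/ (between /u/ and /ɡ/: immediately before a consonant) → [ʔ].
/ɡ/ (between /t/ and /u/) is in the target of rule 2 but the environment (before a front vowel) is not met → [ɡ].
/u/ — not in any rule's target class → [u].
/ɡ/ (between /u/ and /k/) fails the environment for rule 2, so it stays [ɡ].
/k/ meets the environment for rule 2 (before a front vowel) → [tʃ].
/e/ (between /k/ and /j/) is unaffected → [e].
/j/ stays [j].

[piʒupʃuʔɡuɡtʃej]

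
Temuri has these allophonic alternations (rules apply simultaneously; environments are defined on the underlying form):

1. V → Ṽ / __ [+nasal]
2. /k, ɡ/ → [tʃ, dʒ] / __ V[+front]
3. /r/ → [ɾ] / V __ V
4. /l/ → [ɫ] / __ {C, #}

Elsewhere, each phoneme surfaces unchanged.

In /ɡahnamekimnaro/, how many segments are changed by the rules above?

Segments that undergo a rule: /a/ → [ã] (rule 1); /k/ → [tʃ] (rule 2); /i/ → [ĩ] (rule 1); /r/ → [ɾ] (rule 3).
All other segments surface unchanged.

4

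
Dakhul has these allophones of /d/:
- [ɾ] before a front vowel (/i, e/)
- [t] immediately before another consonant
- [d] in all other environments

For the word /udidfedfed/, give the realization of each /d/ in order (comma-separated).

Occurrence 1 (position 2): before a front vowel (/i, e/) → [ɾ].
Occurrence 2 (position 4): immediately before another consonant → [t].
Occurrence 3 (position 7): immediately before another consonant → [t].
Occurrence 4 (position 10): no conditioning environment matches → elsewhere allophone [d].

[ɾ], [t], [t], [d]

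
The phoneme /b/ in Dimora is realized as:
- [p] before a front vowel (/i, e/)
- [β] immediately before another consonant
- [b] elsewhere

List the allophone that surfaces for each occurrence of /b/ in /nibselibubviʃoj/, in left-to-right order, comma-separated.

Occurrence 1 (position 3): immediately before another consonant → [β].
Occurrence 2 (position 8): no conditioning environment matches → elsewhere allophone [b].
Occurrence 3 (position 10): immediately before another consonant → [β].

[β], [b], [β]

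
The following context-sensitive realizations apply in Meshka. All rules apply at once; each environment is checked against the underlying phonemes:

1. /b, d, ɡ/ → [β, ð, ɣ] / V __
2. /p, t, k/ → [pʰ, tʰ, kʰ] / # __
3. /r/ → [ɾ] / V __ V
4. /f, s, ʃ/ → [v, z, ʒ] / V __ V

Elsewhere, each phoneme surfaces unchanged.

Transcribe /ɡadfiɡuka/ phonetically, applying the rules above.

[ɡaðfiɣuka]

/ɡ/ (word-initial): rule 1 targets it, but not immediately after a vowel → unchanged [ɡ].
/a/ (between /ɡ/ and /d/): no rule targets it → [a].
/d/ meets the environment for rule 1 (immediately after a vowel) → [ð].
/f/ (between /d/ and /i/) fails the environment for rule 4, so it stays [f].
/i/ (between /f/ and /ɡ/) is unaffected → [i].
/ɡ/ — between /i/ and /u/, immediately after a vowel — surfaces as [ɣ] (rule 1).
/u/ (between /ɡ/ and /k/) is unaffected → [u].
/k/ — between /u/ and /a/; rule 2 does not apply here → [k].
/a/ (word-final): no rule targets it → [a].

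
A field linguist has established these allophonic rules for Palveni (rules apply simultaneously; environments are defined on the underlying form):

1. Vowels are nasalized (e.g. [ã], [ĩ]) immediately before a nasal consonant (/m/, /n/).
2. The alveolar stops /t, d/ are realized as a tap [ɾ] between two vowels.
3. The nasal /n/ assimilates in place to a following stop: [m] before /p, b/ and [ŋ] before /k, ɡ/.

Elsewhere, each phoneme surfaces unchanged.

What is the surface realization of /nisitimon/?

/n/ (word-initial) is in the target of rule 3 but the environment (before a labial or velar stop) is not met → [n].
/i/ (between /n/ and /s/) fails the environment for rule 1, so it stays [i].
/s/ (between /i/ and /i/): no rule targets it → [s].
/i/ (between /s/ and /t/) fails the environment for rule 1, so it stays [i].
/t/ (between /i/ and /i/) occurs between two vowels → [ɾ] by rule 2.
/i/ — between /t/ and /m/, before a nasal consonant — surfaces as [ĩ] (rule 1).
/m/ (between /i/ and /o/) is unaffected → [m].
/o/ (between /m/ and /n/): before a nasal consonant, so rule 1 applies → [õ].
/n/ (word-final): rule 3 targets it, but not before a labial or velar stop → unchanged [n].

[nisiɾĩmõn]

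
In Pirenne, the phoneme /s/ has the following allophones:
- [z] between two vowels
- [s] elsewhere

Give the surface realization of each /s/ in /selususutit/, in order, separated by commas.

Occurrence 1 (position 1): no conditioning environment matches → elsewhere allophone [s].
Occurrence 2 (position 5): between two vowels → [z].
Occurrence 3 (position 7): between two vowels → [z].

[s], [z], [z]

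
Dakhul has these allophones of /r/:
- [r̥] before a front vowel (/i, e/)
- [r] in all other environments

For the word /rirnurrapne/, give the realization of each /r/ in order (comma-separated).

[r̥], [r], [r], [r]

Occurrence 1 (position 1): before a front vowel (/i, e/) → [r̥].
Occurrence 2 (position 3): no conditioning environment matches → elsewhere allophone [r].
Occurrence 3 (position 6): no conditioning environment matches → elsewhere allophone [r].
Occurrence 4 (position 7): no conditioning environment matches → elsewhere allophone [r].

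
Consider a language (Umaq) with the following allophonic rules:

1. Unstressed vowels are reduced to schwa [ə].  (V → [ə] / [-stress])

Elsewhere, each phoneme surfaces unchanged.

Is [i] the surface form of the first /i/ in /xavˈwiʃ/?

Yes

/i/ (between /w/ and /ʃ/) fails the environment for rule 1, so it stays [i].
The actual realization is [i], which matches [i].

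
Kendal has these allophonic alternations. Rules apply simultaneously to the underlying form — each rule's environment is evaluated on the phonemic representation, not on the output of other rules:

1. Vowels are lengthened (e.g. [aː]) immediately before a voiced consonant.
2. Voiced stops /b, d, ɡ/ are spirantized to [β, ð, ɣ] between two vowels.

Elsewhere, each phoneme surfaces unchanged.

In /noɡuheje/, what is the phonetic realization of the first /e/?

/e/ — between /h/ and /j/, before a voiced consonant — surfaces as [eː] (rule 1).

[eː]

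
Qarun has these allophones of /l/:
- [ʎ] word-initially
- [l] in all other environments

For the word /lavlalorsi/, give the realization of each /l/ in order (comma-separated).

Occurrence 1 (position 1): word-initially → [ʎ].
Occurrence 2 (position 4): no conditioning environment matches → elsewhere allophone [l].
Occurrence 3 (position 6): no conditioning environment matches → elsewhere allophone [l].

[ʎ], [l], [l]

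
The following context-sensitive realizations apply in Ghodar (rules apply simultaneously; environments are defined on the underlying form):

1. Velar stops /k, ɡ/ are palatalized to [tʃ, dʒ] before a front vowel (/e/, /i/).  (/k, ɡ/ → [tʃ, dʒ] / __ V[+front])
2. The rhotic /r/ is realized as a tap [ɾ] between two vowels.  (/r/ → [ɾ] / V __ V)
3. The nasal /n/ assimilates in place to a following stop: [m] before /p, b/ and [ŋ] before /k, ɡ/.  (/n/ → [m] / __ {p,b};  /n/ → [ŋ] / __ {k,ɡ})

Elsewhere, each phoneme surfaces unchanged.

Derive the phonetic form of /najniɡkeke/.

/n/ (word-initial) is in the target of rule 3 but the environment (before a labial or velar stop) is not met → [n].
/a/ stays [a].
/j/ stays [j].
/n/ (between /j/ and /i/) fails the environment for rule 3, so it stays [n].
/i/ (between /n/ and /ɡ/) is unaffected → [i].
/ɡ/ (between /i/ and /k/) is in the target of rule 1 but the environment (before a front vowel) is not met → [ɡ].
Rule 1 applies to /k/ (between /ɡ/ and /e/: before a front vowel) → [tʃ].
/e/ stays [e].
/k/ (between /e/ and /e/) occurs before a front vowel → [tʃ] by rule 1.
/e/ (word-final): no rule targets it → [e].

[najniɡtʃetʃe]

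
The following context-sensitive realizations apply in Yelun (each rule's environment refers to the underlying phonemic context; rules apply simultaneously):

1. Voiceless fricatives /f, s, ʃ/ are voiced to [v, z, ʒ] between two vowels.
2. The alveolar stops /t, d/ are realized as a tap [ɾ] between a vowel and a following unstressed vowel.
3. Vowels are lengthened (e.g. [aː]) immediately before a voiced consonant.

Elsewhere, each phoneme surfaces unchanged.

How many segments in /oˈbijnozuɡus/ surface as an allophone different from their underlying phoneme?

Segments that undergo a rule: /o/ → [oː] (rule 3); /i/ → [iː] (rule 3); /o/ → [oː] (rule 3); /u/ → [uː] (rule 3).
All other segments surface unchanged.

4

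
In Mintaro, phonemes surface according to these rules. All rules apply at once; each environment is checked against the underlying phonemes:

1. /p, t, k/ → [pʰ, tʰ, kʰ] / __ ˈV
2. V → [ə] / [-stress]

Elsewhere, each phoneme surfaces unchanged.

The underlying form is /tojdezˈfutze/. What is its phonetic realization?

[təjdəzˈfutzə]

/t/ (word-initial) fails the environment for rule 1, so it stays [t].
Rule 2 applies to /o/ (between /t/ and /j/: in an unstressed syllable) → [ə].
/e/ meets the environment for rule 2 (in an unstressed syllable) → [ə].
/u/ (between /f/ and /t/): rule 2 targets it, but not in an unstressed syllable → unchanged [u].
/t/ (between /u/ and /z/) is in the target of rule 1 but the environment (immediately before a stressed vowel) is not met → [t].
Rule 2 applies to /e/ (word-final: in an unstressed syllable) → [ə].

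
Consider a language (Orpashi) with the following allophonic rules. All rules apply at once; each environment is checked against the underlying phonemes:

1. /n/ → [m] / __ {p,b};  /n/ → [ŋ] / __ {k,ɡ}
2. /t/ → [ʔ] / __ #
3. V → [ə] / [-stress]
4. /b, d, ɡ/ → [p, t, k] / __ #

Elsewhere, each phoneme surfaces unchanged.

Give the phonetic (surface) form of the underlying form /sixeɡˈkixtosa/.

/s/ — not in any rule's target class → [s].
/i/ (between /s/ and /x/) occurs in an unstressed syllable → [ə] by rule 3.
/x/ — not in any rule's target class → [x].
/e/ — between /x/ and /ɡ/, in an unstressed syllable — surfaces as [ə] (rule 3).
/ɡ/ (between /e/ and /k/): rule 4 targets it, but not word-finally → unchanged [ɡ].
/k/ stays [k].
/i/ (between /k/ and /x/): rule 3 targets it, but not in an unstressed syllable → unchanged [i].
/x/ (between /i/ and /t/): no rule targets it → [x].
/t/ (between /x/ and /o/) is in the target of rule 2 but the environment (word-finally) is not met → [t].
/o/ — between /t/ and /s/, in an unstressed syllable — surfaces as [ə] (rule 3).
/s/ (between /o/ and /a/): no rule targets it → [s].
/a/ — word-final, in an unstressed syllable — surfaces as [ə] (rule 3).

[səxəɡˈkixtəsə]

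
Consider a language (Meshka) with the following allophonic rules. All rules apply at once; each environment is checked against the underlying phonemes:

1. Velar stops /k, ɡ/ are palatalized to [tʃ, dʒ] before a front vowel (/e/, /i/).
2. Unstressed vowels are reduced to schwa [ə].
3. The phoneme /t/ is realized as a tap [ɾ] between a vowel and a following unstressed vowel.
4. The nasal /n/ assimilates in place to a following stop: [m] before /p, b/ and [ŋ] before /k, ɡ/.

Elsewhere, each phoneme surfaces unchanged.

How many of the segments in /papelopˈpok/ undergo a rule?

3

Segments that undergo a rule: /a/ → [ə] (rule 2); /e/ → [ə] (rule 2); /o/ → [ə] (rule 2).
All other segments surface unchanged.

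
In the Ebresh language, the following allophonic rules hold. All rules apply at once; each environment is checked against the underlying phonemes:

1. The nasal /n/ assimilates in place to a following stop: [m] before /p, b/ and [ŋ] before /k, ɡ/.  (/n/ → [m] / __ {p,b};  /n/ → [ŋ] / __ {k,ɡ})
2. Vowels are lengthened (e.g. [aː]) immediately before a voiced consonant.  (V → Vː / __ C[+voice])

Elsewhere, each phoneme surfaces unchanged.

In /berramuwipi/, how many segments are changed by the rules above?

Segments that undergo a rule: /e/ → [eː] (rule 2); /a/ → [aː] (rule 2); /u/ → [uː] (rule 2).
All other segments surface unchanged.

3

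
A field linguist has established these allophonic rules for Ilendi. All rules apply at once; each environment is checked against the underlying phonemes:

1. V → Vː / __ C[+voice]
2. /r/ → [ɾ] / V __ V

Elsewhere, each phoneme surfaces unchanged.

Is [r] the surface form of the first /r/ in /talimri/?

/r/ (between /m/ and /i/) is in the target of rule 2 but the environment (between two vowels) is not met → [r].
The actual realization is [r], which matches [r].

Yes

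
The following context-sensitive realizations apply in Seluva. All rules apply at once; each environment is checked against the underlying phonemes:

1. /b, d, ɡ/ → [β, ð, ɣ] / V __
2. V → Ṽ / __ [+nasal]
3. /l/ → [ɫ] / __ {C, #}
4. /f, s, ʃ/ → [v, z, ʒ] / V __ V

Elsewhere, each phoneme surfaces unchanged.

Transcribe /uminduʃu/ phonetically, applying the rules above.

/u/ (word-initial): before a nasal consonant, so rule 2 applies → [ũ].
/i/ (between /m/ and /n/) occurs before a nasal consonant → [ĩ] by rule 2.
/d/ (between /n/ and /u/) is in the target of rule 1 but the environment (immediately after a vowel) is not met → [d].
/u/ (between /d/ and /ʃ/): rule 2 targets it, but not before a nasal consonant → unchanged [u].
/ʃ/ — between /u/ and /u/, between two vowels — surfaces as [ʒ] (rule 4).
/u/ — word-final; rule 2 does not apply here → [u].

[ũmĩnduʒu]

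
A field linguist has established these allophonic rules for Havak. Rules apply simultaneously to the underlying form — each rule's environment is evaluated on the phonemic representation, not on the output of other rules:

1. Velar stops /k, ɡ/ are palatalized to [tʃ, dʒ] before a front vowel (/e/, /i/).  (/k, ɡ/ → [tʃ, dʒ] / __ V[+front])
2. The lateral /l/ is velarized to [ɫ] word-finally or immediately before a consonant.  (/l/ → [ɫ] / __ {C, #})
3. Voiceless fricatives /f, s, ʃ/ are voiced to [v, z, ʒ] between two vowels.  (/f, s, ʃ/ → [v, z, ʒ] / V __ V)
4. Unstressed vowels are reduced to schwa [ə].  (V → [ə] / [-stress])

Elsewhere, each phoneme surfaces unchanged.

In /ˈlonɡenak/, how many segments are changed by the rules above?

Segments that undergo a rule: /ɡ/ → [dʒ] (rule 1); /e/ → [ə] (rule 4); /a/ → [ə] (rule 4).
All other segments surface unchanged.

3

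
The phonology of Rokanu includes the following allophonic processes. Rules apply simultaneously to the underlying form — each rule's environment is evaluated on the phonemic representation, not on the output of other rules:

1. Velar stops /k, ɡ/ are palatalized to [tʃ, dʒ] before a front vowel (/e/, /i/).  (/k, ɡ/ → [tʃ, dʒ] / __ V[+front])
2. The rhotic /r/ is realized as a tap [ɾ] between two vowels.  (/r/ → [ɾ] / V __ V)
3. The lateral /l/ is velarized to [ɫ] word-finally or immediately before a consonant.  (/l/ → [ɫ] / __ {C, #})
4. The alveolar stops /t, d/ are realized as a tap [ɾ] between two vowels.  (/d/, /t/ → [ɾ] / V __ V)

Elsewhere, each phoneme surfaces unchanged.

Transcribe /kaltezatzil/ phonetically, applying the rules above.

/k/ (word-initial): rule 1 targets it, but not before a front vowel → unchanged [k].
/a/ (between /k/ and /l/) is unaffected → [a].
/l/ meets the environment for rule 3 (word-finally or immediately before a consonant) → [ɫ].
/t/ — between /l/ and /e/; rule 4 does not apply here → [t].
/e/ (between /t/ and /z/) is unaffected → [e].
/z/ — not in any rule's target class → [z].
/a/ (between /z/ and /t/) is unaffected → [a].
/t/ (between /a/ and /z/) is in the target of rule 4 but the environment (between two vowels) is not met → [t].
/z/ stays [z].
/i/ (between /z/ and /l/): no rule targets it → [i].
/l/ meets the environment for rule 3 (word-finally or immediately before a consonant) → [ɫ].

[kaɫtezatziɫ]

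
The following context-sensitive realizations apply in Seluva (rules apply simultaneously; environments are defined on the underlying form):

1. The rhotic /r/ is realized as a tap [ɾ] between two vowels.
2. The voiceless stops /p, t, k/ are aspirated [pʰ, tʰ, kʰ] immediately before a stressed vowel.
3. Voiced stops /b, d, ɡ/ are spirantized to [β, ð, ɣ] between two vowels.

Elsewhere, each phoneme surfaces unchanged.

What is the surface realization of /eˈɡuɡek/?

[eˈɣuɣek]

/ɡ/ (between /e/ and /u/) occurs between two vowels → [ɣ] by rule 3.
/ɡ/ (between /u/ and /e/): between two vowels, so rule 3 applies → [ɣ].
/k/ (word-final) fails the environment for rule 2, so it stays [k].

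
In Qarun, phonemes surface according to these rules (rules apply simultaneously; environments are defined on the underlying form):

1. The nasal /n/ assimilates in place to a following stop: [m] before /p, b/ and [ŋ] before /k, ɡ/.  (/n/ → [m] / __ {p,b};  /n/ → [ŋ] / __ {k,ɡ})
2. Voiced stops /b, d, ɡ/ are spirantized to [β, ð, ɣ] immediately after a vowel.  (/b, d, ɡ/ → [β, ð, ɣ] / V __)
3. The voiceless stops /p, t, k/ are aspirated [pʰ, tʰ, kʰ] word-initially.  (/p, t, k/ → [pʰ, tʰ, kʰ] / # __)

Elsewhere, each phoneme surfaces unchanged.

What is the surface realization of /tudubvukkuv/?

/t/ (word-initial) occurs word-initially → [tʰ] by rule 3.
/u/ (between /t/ and /d/) is unaffected → [u].
/d/ — between /u/ and /u/, immediately after a vowel — surfaces as [ð] (rule 2).
/u/ (between /d/ and /b/): no rule targets it → [u].
Rule 2 applies to /b/ (between /u/ and /v/: immediately after a vowel) → [β].
/v/ stays [v].
/u/ (between /v/ and /k/) is unaffected → [u].
/k/ (between /u/ and /k/): rule 3 targets it, but not word-initially → unchanged [k].
/k/ — between /k/ and /u/; rule 3 does not apply here → [k].
/u/ stays [u].
/v/ stays [v].

[tʰuðuβvukkuv]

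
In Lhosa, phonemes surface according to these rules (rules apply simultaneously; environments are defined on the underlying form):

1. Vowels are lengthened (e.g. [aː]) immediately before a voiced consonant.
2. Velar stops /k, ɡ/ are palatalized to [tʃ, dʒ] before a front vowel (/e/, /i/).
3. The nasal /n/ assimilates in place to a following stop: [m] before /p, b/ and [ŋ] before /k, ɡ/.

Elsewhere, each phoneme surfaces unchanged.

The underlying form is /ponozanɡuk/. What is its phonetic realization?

[poːnoːzaːŋɡuk]

/p/ (word-initial) is unaffected → [p].
Rule 1 applies to /o/ (between /p/ and /n/: before a voiced consonant) → [oː].
/n/ — between /o/ and /o/; rule 3 does not apply here → [n].
/o/ (between /n/ and /z/): before a voiced consonant, so rule 1 applies → [oː].
/z/ stays [z].
Rule 1 applies to /a/ (between /z/ and /n/: before a voiced consonant) → [aː].
/n/ — between /a/ and /ɡ/, before a labial or velar stop — surfaces as [ŋ] (rule 3).
/ɡ/ (between /n/ and /u/) is in the target of rule 2 but the environment (before a front vowel) is not met → [ɡ].
/u/ (between /ɡ/ and /k/): rule 1 targets it, but not before a voiced consonant → unchanged [u].
/k/ (word-final): rule 2 targets it, but not before a front vowel → unchanged [k].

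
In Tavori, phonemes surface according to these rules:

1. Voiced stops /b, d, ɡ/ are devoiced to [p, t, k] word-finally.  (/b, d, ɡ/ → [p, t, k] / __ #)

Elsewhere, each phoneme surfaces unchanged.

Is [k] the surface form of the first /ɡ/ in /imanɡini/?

No

/ɡ/ (between /n/ and /i/): rule 1 targets it, but not word-finally → unchanged [ɡ].
The actual realization is [ɡ], not [k].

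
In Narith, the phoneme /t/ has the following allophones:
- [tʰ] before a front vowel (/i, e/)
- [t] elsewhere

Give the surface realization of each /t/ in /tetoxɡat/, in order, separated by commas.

Occurrence 1 (position 1): before a front vowel (/i, e/) → [tʰ].
Occurrence 2 (position 3): no conditioning environment matches → elsewhere allophone [t].
Occurrence 3 (position 8): no conditioning environment matches → elsewhere allophone [t].

[tʰ], [t], [t]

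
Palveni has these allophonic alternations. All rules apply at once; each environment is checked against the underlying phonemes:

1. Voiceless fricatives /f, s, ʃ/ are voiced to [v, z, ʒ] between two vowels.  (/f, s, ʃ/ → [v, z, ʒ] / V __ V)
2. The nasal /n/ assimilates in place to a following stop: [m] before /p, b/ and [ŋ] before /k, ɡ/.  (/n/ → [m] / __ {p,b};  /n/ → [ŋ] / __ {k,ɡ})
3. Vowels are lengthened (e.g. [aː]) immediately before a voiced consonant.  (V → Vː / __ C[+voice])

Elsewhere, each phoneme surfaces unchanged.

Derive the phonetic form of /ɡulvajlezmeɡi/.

/ɡ/ stays [ɡ].
/u/ (between /ɡ/ and /l/): before a voiced consonant, so rule 3 applies → [uː].
/l/ (between /u/ and /v/): no rule targets it → [l].
/v/ — not in any rule's target class → [v].
/a/ (between /v/ and /j/) occurs before a voiced consonant → [aː] by rule 3.
/j/ — not in any rule's target class → [j].
/l/ stays [l].
/e/ (between /l/ and /z/) occurs before a voiced consonant → [eː] by rule 3.
/z/ (between /e/ and /m/): no rule targets it → [z].
/m/ — not in any rule's target class → [m].
/e/ (between /m/ and /ɡ/): before a voiced consonant, so rule 3 applies → [eː].
/ɡ/ (between /e/ and /i/) is unaffected → [ɡ].
/i/ (word-final) is in the target of rule 3 but the environment (before a voiced consonant) is not met → [i].

[ɡuːlvaːjleːzmeːɡi]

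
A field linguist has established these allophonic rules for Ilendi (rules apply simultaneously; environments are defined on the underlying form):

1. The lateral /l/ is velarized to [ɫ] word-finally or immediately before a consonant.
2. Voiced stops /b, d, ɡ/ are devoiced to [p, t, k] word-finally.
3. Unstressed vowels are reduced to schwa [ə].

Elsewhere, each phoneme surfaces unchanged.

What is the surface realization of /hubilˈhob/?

/h/ — not in any rule's target class → [h].
/u/ (between /h/ and /b/): in an unstressed syllable, so rule 3 applies → [ə].
/b/ (between /u/ and /i/): rule 2 targets it, but not word-finally → unchanged [b].
/i/ — between /b/ and /l/, in an unstressed syllable — surfaces as [ə] (rule 3).
/l/ (between /i/ and /h/) occurs word-finally or immediately before a consonant → [ɫ] by rule 1.
/h/ — not in any rule's target class → [h].
/o/ — between /h/ and /b/; rule 3 does not apply here → [o].
/b/ — word-final, word-finally — surfaces as [p] (rule 2).

[həbəɫˈhop]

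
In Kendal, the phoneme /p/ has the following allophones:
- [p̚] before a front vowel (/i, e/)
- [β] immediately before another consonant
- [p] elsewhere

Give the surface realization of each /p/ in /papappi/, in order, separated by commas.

[p], [p], [β], [p̚]

Occurrence 1 (position 1): no conditioning environment matches → elsewhere allophone [p].
Occurrence 2 (position 3): no conditioning environment matches → elsewhere allophone [p].
Occurrence 3 (position 5): immediately before another consonant → [β].
Occurrence 4 (position 6): before a front vowel (/i, e/) → [p̚].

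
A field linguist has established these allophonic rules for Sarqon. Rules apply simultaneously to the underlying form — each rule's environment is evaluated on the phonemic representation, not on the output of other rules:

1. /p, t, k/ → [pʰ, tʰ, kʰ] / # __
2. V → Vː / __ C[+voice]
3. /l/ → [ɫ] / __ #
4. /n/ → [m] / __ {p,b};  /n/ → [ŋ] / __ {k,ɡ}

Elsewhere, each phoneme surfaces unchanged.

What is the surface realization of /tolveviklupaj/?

/t/ (word-initial) occurs word-initially → [tʰ] by rule 1.
/o/ — between /t/ and /l/, before a voiced consonant — surfaces as [oː] (rule 2).
/l/ (between /o/ and /v/) fails the environment for rule 3, so it stays [l].
/v/ — not in any rule's target class → [v].
Rule 2 applies to /e/ (between /v/ and /v/: before a voiced consonant) → [eː].
/v/ (between /e/ and /i/): no rule targets it → [v].
/i/ — between /v/ and /k/; rule 2 does not apply here → [i].
/k/ — between /i/ and /l/; rule 1 does not apply here → [k].
/l/ (between /k/ and /u/) fails the environment for rule 3, so it stays [l].
/u/ (between /l/ and /p/): rule 2 targets it, but not before a voiced consonant → unchanged [u].
/p/ (between /u/ and /a/) fails the environment for rule 1, so it stays [p].
/a/ (between /p/ and /j/): before a voiced consonant, so rule 2 applies → [aː].
/j/ stays [j].

[tʰoːlveːviklupaːj]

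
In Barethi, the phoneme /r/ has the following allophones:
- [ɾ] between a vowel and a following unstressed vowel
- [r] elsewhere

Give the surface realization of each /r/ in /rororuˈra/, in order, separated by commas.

[r], [ɾ], [ɾ], [r]

Occurrence 1 (position 1): no conditioning environment matches → elsewhere allophone [r].
Occurrence 2 (position 3): between a vowel and a following unstressed vowel → [ɾ].
Occurrence 3 (position 5): between a vowel and a following unstressed vowel → [ɾ].
Occurrence 4 (position 7): no conditioning environment matches → elsewhere allophone [r].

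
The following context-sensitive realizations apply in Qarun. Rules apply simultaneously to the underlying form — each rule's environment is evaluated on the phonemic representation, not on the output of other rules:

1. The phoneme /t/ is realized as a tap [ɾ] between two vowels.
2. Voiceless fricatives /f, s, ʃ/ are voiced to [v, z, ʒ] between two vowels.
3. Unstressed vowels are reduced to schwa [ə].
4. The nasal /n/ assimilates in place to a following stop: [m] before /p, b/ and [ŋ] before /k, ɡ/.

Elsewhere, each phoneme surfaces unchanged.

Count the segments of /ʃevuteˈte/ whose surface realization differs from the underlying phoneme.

Segments that undergo a rule: /e/ → [ə] (rule 3); /u/ → [ə] (rule 3); /t/ → [ɾ] (rule 1); /e/ → [ə] (rule 3); /t/ → [ɾ] (rule 1).
All other segments surface unchanged.

5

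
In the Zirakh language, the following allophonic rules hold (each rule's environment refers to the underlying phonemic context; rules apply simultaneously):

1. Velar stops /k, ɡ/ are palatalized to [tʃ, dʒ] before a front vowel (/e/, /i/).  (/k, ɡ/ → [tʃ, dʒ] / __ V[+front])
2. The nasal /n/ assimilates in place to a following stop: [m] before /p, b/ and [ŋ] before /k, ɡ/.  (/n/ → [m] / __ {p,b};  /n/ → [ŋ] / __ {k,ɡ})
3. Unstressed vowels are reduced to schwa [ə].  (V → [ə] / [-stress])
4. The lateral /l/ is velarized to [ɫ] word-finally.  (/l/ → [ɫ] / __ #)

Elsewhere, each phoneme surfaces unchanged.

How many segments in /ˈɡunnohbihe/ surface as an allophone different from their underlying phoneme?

Segments that undergo a rule: /o/ → [ə] (rule 3); /i/ → [ə] (rule 3); /e/ → [ə] (rule 3).
All other segments surface unchanged.

3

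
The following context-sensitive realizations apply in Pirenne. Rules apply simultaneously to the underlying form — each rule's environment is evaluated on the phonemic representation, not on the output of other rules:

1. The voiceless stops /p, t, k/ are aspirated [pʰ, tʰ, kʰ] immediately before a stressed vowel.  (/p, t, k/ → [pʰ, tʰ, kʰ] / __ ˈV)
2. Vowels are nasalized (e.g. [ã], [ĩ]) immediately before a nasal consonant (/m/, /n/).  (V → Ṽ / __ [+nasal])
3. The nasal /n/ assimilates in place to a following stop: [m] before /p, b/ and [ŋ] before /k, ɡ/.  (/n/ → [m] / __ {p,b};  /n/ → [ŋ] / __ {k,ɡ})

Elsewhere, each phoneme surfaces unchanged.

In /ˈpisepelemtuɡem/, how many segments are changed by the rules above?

3

Segments that undergo a rule: /p/ → [pʰ] (rule 1); /e/ → [ẽ] (rule 2); /e/ → [ẽ] (rule 2).
All other segments surface unchanged.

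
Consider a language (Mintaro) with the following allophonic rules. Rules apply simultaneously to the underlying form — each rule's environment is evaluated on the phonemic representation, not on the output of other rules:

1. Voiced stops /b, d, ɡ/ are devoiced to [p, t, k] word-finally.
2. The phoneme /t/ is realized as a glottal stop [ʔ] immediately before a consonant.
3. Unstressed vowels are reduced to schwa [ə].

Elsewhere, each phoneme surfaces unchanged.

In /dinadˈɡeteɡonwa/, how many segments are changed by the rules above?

5

Segments that undergo a rule: /i/ → [ə] (rule 3); /a/ → [ə] (rule 3); /e/ → [ə] (rule 3); /o/ → [ə] (rule 3); /a/ → [ə] (rule 3).
All other segments surface unchanged.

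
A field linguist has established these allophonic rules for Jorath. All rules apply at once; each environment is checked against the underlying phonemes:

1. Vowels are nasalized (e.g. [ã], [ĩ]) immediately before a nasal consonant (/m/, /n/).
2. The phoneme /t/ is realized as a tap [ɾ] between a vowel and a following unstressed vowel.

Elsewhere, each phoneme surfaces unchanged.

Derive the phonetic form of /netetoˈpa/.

/n/ — not in any rule's target class → [n].
/e/ — between /n/ and /t/; rule 1 does not apply here → [e].
/t/ (between /e/ and /e/): between a vowel and a following unstressed vowel, so rule 2 applies → [ɾ].
/e/ (between /t/ and /t/) fails the environment for rule 1, so it stays [e].
/t/ (between /e/ and /o/) occurs between a vowel and a following unstressed vowel → [ɾ] by rule 2.
/o/ — between /t/ and /p/; rule 1 does not apply here → [o].
/p/ (between /o/ and /a/): no rule targets it → [p].
/a/ (word-final) fails the environment for rule 1, so it stays [a].

[neɾeɾoˈpa]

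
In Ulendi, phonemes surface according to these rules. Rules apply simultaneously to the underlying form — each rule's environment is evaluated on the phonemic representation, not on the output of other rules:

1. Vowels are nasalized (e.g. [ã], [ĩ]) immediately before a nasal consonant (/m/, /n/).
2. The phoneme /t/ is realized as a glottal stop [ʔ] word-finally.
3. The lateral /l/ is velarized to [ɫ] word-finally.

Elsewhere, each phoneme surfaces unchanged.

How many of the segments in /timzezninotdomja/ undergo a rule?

Segments that undergo a rule: /i/ → [ĩ] (rule 1); /i/ → [ĩ] (rule 1); /o/ → [õ] (rule 1).
All other segments surface unchanged.

3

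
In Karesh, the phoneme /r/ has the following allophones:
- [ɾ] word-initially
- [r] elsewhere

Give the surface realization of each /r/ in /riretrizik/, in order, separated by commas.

Occurrence 1 (position 1): word-initially → [ɾ].
Occurrence 2 (position 3): no conditioning environment matches → elsewhere allophone [r].
Occurrence 3 (position 6): no conditioning environment matches → elsewhere allophone [r].

[ɾ], [r], [r]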